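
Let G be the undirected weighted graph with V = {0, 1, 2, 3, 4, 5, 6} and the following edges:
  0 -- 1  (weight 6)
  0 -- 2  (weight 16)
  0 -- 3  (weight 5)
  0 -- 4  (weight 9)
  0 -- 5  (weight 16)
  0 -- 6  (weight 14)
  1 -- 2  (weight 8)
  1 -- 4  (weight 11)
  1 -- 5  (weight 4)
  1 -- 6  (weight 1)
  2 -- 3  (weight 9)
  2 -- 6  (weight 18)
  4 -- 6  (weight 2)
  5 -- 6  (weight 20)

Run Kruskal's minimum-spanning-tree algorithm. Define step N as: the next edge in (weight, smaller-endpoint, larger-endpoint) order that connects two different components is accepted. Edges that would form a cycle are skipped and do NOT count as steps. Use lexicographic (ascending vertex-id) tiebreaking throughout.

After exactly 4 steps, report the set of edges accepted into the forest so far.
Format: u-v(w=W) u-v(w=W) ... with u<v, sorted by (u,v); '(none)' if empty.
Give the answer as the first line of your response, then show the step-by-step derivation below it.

0-3(w=5) 1-5(w=4) 1-6(w=1) 4-6(w=2)

step 1: add edge 1-6 (w=1); MST = {1-6(w=1)}
step 2: add edge 4-6 (w=2); MST = {1-6(w=1) 4-6(w=2)}
step 3: add edge 1-5 (w=4); MST = {1-5(w=4) 1-6(w=1) 4-6(w=2)}
step 4: add edge 0-3 (w=5); MST = {0-3(w=5) 1-5(w=4) 1-6(w=1) 4-6(w=2)}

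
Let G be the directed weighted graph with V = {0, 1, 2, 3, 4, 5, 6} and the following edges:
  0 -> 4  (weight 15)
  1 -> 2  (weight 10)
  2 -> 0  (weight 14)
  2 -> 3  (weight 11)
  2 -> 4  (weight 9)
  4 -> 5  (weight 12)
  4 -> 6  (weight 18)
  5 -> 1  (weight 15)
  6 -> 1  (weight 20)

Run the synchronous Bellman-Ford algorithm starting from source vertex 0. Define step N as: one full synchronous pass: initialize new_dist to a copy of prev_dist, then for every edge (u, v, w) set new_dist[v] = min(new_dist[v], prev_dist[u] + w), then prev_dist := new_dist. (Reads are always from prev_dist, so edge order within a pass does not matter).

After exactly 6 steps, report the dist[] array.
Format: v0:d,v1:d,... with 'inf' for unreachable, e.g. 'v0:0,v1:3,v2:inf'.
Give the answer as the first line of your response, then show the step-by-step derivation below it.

v0:0,v1:42,v2:52,v3:63,v4:15,v5:27,v6:33

step 1: dist = v0:0,v1:inf,v2:inf,v3:inf,v4:15,v5:inf,v6:inf
step 2: dist = v0:0,v1:inf,v2:inf,v3:inf,v4:15,v5:27,v6:33
step 3: dist = v0:0,v1:42,v2:inf,v3:inf,v4:15,v5:27,v6:33
step 4: dist = v0:0,v1:42,v2:52,v3:inf,v4:15,v5:27,v6:33
step 5: dist = v0:0,v1:42,v2:52,v3:63,v4:15,v5:27,v6:33
step 6: dist = v0:0,v1:42,v2:52,v3:63,v4:15,v5:27,v6:33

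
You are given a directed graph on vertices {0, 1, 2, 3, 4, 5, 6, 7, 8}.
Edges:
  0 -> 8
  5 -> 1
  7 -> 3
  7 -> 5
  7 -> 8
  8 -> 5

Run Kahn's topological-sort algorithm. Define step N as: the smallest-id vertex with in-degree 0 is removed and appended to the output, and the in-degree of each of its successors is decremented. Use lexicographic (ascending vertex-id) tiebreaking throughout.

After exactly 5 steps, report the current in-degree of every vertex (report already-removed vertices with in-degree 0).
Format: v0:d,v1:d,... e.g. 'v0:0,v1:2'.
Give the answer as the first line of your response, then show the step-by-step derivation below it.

v0:0,v1:1,v2:0,v3:0,v4:0,v5:1,v6:0,v7:0,v8:0

step 1: output 0; order=[0]; indeg=(0,1,0,1,0,2,0,0,1)
step 2: output 2; order=[0,2]; indeg=(0,1,0,1,0,2,0,0,1)
step 3: output 4; order=[0,2,4]; indeg=(0,1,0,1,0,2,0,0,1)
step 4: output 6; order=[0,2,4,6]; indeg=(0,1,0,1,0,2,0,0,1)
step 5: output 7; order=[0,2,4,6,7]; indeg=(0,1,0,0,0,1,0,0,0)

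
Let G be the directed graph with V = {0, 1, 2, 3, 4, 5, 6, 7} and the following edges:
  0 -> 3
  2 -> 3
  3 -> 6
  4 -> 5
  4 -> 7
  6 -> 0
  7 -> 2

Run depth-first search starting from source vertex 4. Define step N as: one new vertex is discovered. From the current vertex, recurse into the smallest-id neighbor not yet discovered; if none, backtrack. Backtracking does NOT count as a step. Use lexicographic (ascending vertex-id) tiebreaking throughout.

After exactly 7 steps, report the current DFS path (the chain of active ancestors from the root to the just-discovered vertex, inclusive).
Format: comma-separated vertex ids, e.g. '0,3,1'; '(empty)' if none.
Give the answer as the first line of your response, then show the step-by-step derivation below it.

4,7,2,3,6,0

step 1: discover 4; path=4; order=4
step 2: discover 5; path=4>5; order=4,5
step 3: discover 7; path=4>7; order=4,5,7
step 4: discover 2; path=4>7>2; order=4,5,7,2
step 5: discover 3; path=4>7>2>3; order=4,5,7,2,3
step 6: discover 6; path=4>7>2>3>6; order=4,5,7,2,3,6
step 7: discover 0; path=4>7>2>3>6>0; order=4,5,7,2,3,6,0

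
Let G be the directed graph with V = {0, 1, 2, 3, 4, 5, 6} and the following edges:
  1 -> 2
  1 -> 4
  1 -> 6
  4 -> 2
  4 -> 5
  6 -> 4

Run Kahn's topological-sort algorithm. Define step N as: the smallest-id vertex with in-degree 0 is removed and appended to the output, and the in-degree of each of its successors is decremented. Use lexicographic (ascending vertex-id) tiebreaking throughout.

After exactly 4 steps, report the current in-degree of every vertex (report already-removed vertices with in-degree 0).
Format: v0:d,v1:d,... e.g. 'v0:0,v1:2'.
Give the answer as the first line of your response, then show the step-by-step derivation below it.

v0:0,v1:0,v2:1,v3:0,v4:0,v5:1,v6:0

step 1: output 0; order=[0]; indeg=(0,0,2,0,2,1,1)
step 2: output 1; order=[0,1]; indeg=(0,0,1,0,1,1,0)
step 3: output 3; order=[0,1,3]; indeg=(0,0,1,0,1,1,0)
step 4: output 6; order=[0,1,3,6]; indeg=(0,0,1,0,0,1,0)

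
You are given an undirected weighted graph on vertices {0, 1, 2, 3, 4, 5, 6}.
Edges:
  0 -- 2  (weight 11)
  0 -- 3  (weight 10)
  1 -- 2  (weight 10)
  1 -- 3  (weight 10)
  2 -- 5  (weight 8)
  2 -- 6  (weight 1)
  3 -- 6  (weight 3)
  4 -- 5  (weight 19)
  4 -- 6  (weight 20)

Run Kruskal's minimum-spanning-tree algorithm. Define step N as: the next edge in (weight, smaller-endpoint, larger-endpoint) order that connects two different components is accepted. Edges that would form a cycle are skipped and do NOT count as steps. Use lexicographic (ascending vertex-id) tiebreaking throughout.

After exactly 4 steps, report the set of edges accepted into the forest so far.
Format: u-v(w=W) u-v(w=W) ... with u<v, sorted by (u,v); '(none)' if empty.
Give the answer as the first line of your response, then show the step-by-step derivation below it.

0-3(w=10) 2-5(w=8) 2-6(w=1) 3-6(w=3)

step 1: add edge 2-6 (w=1); MST = {2-6(w=1)}
step 2: add edge 3-6 (w=3); MST = {2-6(w=1) 3-6(w=3)}
step 3: add edge 2-5 (w=8); MST = {2-5(w=8) 2-6(w=1) 3-6(w=3)}
step 4: add edge 0-3 (w=10); MST = {0-3(w=10) 2-5(w=8) 2-6(w=1) 3-6(w=3)}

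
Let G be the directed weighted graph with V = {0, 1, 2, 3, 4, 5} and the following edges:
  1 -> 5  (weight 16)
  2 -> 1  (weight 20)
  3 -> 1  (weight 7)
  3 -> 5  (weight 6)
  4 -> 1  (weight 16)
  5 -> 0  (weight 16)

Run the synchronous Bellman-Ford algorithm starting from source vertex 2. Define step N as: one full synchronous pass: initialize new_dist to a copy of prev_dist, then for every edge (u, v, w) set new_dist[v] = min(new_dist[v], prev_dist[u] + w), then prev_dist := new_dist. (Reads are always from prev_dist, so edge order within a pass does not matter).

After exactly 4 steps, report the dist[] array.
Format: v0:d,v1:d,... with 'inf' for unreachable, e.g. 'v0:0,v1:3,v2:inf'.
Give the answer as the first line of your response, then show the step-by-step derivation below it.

v0:52,v1:20,v2:0,v3:inf,v4:inf,v5:36

step 1: dist = v0:inf,v1:20,v2:0,v3:inf,v4:inf,v5:inf
step 2: dist = v0:inf,v1:20,v2:0,v3:inf,v4:inf,v5:36
step 3: dist = v0:52,v1:20,v2:0,v3:inf,v4:inf,v5:36
step 4: dist = v0:52,v1:20,v2:0,v3:inf,v4:inf,v5:36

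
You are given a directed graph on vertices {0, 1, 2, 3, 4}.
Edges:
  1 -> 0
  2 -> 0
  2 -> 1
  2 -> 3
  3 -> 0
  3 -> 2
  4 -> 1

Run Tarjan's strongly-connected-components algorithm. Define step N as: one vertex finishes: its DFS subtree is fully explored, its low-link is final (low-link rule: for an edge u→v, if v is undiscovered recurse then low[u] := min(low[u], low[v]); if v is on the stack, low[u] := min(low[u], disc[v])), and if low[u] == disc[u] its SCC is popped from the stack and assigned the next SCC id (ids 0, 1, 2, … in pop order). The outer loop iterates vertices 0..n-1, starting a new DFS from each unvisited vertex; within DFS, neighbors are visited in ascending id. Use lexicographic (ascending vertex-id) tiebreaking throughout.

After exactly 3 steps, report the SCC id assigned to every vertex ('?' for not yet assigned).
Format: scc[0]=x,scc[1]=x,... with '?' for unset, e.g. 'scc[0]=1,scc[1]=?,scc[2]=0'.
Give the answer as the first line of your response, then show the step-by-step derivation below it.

scc[0]=0,scc[1]=1,scc[2]=?,scc[3]=?,scc[4]=?

step 1: low=(low[0]=0,low[1]=?,low[2]=?,low[3]=?,low[4]=?); scc=(scc[0]=0,scc[1]=?,scc[2]=?,scc[3]=?,scc[4]=?)
step 2: low=(low[0]=0,low[1]=1,low[2]=?,low[3]=?,low[4]=?); scc=(scc[0]=0,scc[1]=1,scc[2]=?,scc[3]=?,scc[4]=?)
step 3: low=(low[0]=0,low[1]=1,low[2]=2,low[3]=2,low[4]=?); scc=(scc[0]=0,scc[1]=1,scc[2]=?,scc[3]=?,scc[4]=?)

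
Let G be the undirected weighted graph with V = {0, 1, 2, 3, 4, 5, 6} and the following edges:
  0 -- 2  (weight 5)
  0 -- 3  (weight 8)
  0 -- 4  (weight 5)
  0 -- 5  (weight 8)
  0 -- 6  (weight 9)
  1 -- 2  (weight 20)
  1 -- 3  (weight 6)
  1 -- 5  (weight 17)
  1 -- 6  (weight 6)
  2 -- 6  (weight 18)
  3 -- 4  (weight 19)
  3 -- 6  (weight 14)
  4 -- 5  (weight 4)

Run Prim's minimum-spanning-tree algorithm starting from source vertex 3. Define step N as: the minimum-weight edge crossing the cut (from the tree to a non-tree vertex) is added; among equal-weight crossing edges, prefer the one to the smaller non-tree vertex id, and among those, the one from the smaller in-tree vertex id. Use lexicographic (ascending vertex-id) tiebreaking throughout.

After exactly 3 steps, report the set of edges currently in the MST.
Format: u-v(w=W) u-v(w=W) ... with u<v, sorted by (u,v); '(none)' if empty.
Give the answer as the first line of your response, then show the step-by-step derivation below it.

0-3(w=8) 1-3(w=6) 1-6(w=6)

step 1: add edge 1-3 (w=6); MST = {1-3(w=6)}
step 2: add edge 1-6 (w=6); MST = {1-3(w=6) 1-6(w=6)}
step 3: add edge 0-3 (w=8); MST = {0-3(w=8) 1-3(w=6) 1-6(w=6)}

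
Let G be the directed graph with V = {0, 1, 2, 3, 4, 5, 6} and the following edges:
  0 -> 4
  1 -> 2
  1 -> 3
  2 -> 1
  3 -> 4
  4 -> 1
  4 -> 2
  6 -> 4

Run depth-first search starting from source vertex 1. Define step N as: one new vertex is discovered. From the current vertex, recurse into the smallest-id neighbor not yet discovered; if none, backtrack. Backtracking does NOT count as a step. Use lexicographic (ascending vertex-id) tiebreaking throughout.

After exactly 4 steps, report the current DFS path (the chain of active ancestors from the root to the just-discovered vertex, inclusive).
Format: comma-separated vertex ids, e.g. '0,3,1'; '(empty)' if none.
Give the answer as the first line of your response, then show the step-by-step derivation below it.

1,3,4

step 1: discover 1; path=1; order=1
step 2: discover 2; path=1>2; order=1,2
step 3: discover 3; path=1>3; order=1,2,3
step 4: discover 4; path=1>3>4; order=1,2,3,4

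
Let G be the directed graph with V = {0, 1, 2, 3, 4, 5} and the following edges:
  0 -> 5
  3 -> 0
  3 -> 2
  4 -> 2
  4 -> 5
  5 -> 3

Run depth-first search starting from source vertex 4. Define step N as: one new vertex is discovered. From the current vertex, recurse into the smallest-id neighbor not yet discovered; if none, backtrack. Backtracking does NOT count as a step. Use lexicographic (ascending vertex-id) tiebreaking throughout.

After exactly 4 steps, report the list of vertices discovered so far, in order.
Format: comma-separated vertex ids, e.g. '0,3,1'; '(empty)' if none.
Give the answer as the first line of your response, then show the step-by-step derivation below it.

4,2,5,3

step 1: discover 4; path=4; order=4
step 2: discover 2; path=4>2; order=4,2
step 3: discover 5; path=4>5; order=4,2,5
step 4: discover 3; path=4>5>3; order=4,2,5,3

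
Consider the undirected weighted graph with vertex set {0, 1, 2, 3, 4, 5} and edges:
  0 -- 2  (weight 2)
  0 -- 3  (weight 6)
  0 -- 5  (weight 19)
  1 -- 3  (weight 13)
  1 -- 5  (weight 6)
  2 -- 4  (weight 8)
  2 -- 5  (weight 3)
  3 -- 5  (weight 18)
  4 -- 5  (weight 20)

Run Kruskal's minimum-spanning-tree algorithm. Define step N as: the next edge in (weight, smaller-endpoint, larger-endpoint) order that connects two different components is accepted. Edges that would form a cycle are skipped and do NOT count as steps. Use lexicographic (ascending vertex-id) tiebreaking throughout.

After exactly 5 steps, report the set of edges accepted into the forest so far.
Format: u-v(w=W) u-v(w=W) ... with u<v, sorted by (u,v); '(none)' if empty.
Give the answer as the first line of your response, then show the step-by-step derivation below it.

0-2(w=2) 0-3(w=6) 1-5(w=6) 2-4(w=8) 2-5(w=3)

step 1: add edge 0-2 (w=2); MST = {0-2(w=2)}
step 2: add edge 2-5 (w=3); MST = {0-2(w=2) 2-5(w=3)}
step 3: add edge 0-3 (w=6); MST = {0-2(w=2) 0-3(w=6) 2-5(w=3)}
step 4: add edge 1-5 (w=6); MST = {0-2(w=2) 0-3(w=6) 1-5(w=6) 2-5(w=3)}
step 5: add edge 2-4 (w=8); MST = {0-2(w=2) 0-3(w=6) 1-5(w=6) 2-4(w=8) 2-5(w=3)}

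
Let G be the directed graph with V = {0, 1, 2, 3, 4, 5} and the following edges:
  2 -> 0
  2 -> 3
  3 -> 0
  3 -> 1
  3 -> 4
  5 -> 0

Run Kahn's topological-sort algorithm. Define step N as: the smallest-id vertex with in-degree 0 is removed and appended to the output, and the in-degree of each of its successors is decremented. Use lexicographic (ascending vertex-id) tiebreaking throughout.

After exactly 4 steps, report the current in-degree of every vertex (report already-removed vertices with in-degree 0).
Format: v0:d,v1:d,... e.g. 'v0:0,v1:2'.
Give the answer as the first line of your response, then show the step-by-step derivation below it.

v0:1,v1:0,v2:0,v3:0,v4:0,v5:0

step 1: output 2; order=[2]; indeg=(2,1,0,0,1,0)
step 2: output 3; order=[2,3]; indeg=(1,0,0,0,0,0)
step 3: output 1; order=[2,3,1]; indeg=(1,0,0,0,0,0)
step 4: output 4; order=[2,3,1,4]; indeg=(1,0,0,0,0,0)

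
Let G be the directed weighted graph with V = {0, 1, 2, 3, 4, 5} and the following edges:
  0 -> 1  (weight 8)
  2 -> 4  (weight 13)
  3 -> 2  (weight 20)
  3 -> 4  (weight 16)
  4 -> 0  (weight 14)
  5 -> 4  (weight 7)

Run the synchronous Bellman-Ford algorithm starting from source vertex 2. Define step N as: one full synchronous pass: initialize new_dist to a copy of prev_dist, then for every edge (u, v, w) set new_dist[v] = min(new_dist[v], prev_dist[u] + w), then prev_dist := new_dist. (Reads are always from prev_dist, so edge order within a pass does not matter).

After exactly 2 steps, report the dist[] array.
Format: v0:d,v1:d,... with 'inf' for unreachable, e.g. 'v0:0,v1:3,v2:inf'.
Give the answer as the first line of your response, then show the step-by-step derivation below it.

v0:27,v1:inf,v2:0,v3:inf,v4:13,v5:inf

step 1: dist = v0:inf,v1:inf,v2:0,v3:inf,v4:13,v5:inf
step 2: dist = v0:27,v1:inf,v2:0,v3:inf,v4:13,v5:inf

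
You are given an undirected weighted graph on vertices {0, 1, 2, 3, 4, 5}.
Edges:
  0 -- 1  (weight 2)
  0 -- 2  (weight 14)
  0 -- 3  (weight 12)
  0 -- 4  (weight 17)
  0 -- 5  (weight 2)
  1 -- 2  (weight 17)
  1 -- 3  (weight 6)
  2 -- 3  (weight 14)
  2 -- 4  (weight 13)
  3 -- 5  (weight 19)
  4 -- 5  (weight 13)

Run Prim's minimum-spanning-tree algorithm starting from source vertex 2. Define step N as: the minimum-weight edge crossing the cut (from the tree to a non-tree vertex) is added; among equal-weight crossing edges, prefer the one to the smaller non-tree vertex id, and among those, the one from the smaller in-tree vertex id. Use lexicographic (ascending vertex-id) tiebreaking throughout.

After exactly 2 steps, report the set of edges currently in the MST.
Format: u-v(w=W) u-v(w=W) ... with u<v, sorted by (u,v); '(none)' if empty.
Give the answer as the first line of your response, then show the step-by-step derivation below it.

2-4(w=13) 4-5(w=13)

step 1: add edge 2-4 (w=13); MST = {2-4(w=13)}
step 2: add edge 4-5 (w=13); MST = {2-4(w=13) 4-5(w=13)}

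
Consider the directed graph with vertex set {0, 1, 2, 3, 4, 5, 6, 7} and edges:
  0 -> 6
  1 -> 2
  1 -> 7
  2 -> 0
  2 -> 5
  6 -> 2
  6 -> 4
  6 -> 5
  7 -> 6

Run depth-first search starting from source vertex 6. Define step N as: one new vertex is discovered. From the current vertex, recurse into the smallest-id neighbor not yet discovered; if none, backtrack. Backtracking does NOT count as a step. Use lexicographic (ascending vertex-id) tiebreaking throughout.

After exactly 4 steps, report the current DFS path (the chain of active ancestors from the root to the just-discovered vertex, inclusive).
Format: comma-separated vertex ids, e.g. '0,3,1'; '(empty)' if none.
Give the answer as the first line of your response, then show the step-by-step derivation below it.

6,2,5

step 1: discover 6; path=6; order=6
step 2: discover 2; path=6>2; order=6,2
step 3: discover 0; path=6>2>0; order=6,2,0
step 4: discover 5; path=6>2>5; order=6,2,0,5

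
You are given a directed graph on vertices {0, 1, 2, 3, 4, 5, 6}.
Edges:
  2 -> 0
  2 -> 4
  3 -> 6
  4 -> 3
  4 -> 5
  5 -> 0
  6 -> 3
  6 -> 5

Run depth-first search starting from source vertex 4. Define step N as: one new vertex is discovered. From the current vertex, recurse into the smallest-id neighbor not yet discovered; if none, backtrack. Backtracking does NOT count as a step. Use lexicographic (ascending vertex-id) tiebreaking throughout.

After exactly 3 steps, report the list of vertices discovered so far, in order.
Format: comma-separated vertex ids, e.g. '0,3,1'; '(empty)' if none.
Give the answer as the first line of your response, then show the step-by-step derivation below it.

4,3,6

step 1: discover 4; path=4; order=4
step 2: discover 3; path=4>3; order=4,3
step 3: discover 6; path=4>3>6; order=4,3,6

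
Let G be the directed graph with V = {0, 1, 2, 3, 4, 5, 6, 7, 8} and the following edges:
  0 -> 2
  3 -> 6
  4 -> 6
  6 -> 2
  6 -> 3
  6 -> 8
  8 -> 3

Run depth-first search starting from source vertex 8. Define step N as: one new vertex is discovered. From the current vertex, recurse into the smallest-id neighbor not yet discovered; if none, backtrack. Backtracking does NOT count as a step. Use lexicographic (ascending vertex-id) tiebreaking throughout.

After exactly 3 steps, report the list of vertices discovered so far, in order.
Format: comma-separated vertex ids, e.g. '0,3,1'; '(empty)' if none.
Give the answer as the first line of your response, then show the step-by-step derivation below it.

8,3,6

step 1: discover 8; path=8; order=8
step 2: discover 3; path=8>3; order=8,3
step 3: discover 6; path=8>3>6; order=8,3,6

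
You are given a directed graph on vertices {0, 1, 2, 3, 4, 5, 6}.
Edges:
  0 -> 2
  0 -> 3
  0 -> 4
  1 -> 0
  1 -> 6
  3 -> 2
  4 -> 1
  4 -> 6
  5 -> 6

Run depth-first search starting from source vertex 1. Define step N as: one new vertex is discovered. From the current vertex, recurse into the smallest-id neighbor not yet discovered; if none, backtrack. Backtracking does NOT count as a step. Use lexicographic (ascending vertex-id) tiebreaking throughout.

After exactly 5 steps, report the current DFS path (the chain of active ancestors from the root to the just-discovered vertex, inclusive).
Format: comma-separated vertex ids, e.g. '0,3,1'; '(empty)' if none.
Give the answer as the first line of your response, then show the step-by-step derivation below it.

1,0,4

step 1: discover 1; path=1; order=1
step 2: discover 0; path=1>0; order=1,0
step 3: discover 2; path=1>0>2; order=1,0,2
step 4: discover 3; path=1>0>3; order=1,0,2,3
step 5: discover 4; path=1>0>4; order=1,0,2,3,4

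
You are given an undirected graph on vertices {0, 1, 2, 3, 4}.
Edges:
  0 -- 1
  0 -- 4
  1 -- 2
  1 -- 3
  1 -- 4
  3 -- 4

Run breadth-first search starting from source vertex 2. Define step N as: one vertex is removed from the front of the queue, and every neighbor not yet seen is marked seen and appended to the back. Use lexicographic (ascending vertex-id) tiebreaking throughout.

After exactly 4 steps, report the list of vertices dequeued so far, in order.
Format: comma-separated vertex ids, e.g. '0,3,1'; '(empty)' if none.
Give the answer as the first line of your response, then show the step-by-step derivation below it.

2,1,0,3

step 1: dequeue 2; queue=[1]; order=2
step 2: dequeue 1; queue=[0,3,4]; order=2,1
step 3: dequeue 0; queue=[3,4]; order=2,1,0
step 4: dequeue 3; queue=[4]; order=2,1,0,3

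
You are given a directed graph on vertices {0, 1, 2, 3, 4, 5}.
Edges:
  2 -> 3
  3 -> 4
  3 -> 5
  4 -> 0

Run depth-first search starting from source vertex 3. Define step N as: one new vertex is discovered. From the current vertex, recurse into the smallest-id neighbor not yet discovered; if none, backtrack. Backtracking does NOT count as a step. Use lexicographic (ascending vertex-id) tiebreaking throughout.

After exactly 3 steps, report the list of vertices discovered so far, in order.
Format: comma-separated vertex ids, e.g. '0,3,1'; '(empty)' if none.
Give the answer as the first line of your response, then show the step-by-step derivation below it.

3,4,0

step 1: discover 3; path=3; order=3
step 2: discover 4; path=3>4; order=3,4
step 3: discover 0; path=3>4>0; order=3,4,0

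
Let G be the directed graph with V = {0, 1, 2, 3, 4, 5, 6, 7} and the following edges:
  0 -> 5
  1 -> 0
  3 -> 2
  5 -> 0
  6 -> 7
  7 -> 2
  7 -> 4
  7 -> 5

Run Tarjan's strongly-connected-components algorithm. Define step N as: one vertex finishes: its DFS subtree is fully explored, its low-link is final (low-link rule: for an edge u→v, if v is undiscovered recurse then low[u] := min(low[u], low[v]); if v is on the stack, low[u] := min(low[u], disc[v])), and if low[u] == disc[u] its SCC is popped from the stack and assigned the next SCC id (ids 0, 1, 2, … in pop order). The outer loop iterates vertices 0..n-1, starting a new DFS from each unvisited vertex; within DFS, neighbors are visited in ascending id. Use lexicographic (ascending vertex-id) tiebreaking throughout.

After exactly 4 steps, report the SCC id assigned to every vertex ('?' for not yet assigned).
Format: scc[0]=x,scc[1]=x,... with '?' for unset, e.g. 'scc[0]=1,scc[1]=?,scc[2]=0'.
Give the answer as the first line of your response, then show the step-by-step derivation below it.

scc[0]=0,scc[1]=1,scc[2]=2,scc[3]=?,scc[4]=?,scc[5]=0,scc[6]=?,scc[7]=?

step 1: low=(low[0]=0,low[1]=?,low[2]=?,low[3]=?,low[4]=?,low[5]=0,low[6]=?,low[7]=?); scc=(scc[0]=?,scc[1]=?,scc[2]=?,scc[3]=?,scc[4]=?,scc[5]=?,scc[6]=?,scc[7]=?)
step 2: low=(low[0]=0,low[1]=?,low[2]=?,low[3]=?,low[4]=?,low[5]=0,low[6]=?,low[7]=?); scc=(scc[0]=0,scc[1]=?,scc[2]=?,scc[3]=?,scc[4]=?,scc[5]=0,scc[6]=?,scc[7]=?)
step 3: low=(low[0]=0,low[1]=2,low[2]=?,low[3]=?,low[4]=?,low[5]=0,low[6]=?,low[7]=?); scc=(scc[0]=0,scc[1]=1,scc[2]=?,scc[3]=?,scc[4]=?,scc[5]=0,scc[6]=?,scc[7]=?)
step 4: low=(low[0]=0,low[1]=2,low[2]=3,low[3]=?,low[4]=?,low[5]=0,low[6]=?,low[7]=?); scc=(scc[0]=0,scc[1]=1,scc[2]=2,scc[3]=?,scc[4]=?,scc[5]=0,scc[6]=?,scc[7]=?)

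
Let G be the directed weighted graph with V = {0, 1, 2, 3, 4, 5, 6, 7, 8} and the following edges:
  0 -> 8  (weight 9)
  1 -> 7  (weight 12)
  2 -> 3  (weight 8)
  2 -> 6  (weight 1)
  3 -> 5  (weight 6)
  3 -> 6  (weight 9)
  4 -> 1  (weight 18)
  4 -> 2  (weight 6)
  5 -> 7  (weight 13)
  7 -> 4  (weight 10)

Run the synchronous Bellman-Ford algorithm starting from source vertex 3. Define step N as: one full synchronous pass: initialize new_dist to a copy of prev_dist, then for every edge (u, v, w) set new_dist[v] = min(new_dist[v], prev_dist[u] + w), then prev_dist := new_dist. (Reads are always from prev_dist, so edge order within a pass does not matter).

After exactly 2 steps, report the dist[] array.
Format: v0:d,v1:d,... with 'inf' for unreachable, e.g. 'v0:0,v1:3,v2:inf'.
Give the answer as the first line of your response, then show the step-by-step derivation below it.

v0:inf,v1:inf,v2:inf,v3:0,v4:inf,v5:6,v6:9,v7:19,v8:inf

step 1: dist = v0:inf,v1:inf,v2:inf,v3:0,v4:inf,v5:6,v6:9,v7:inf,v8:inf
step 2: dist = v0:inf,v1:inf,v2:inf,v3:0,v4:inf,v5:6,v6:9,v7:19,v8:inf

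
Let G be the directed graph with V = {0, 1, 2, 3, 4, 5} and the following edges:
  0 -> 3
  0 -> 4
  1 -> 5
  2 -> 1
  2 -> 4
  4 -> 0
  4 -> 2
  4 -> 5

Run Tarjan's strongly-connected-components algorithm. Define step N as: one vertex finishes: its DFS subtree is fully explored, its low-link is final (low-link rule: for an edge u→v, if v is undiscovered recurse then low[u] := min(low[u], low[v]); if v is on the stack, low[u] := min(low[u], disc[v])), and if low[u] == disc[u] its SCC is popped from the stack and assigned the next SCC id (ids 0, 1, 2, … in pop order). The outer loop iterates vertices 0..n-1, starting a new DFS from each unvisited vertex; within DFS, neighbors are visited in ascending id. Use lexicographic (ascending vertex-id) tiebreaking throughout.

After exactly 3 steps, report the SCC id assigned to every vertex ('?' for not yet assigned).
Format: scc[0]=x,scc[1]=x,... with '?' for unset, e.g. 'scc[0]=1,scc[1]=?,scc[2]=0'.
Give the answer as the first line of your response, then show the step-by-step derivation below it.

scc[0]=?,scc[1]=2,scc[2]=?,scc[3]=0,scc[4]=?,scc[5]=1

step 1: low=(low[0]=0,low[1]=?,low[2]=?,low[3]=1,low[4]=?,low[5]=?); scc=(scc[0]=?,scc[1]=?,scc[2]=?,scc[3]=0,scc[4]=?,scc[5]=?)
step 2: low=(low[0]=0,low[1]=4,low[2]=3,low[3]=1,low[4]=0,low[5]=5); scc=(scc[0]=?,scc[1]=?,scc[2]=?,scc[3]=0,scc[4]=?,scc[5]=1)
step 3: low=(low[0]=0,low[1]=4,low[2]=3,low[3]=1,low[4]=0,low[5]=5); scc=(scc[0]=?,scc[1]=2,scc[2]=?,scc[3]=0,scc[4]=?,scc[5]=1)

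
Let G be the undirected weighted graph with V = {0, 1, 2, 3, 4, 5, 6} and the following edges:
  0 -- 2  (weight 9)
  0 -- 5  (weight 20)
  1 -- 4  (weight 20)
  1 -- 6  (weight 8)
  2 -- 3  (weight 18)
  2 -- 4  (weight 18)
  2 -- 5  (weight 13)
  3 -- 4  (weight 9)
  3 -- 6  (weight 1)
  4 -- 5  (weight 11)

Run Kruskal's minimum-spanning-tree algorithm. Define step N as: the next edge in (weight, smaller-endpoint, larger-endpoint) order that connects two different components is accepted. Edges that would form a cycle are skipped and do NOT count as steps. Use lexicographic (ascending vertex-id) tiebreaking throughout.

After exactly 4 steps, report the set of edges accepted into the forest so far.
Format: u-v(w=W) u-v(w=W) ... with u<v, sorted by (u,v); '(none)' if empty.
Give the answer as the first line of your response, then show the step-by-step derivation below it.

0-2(w=9) 1-6(w=8) 3-4(w=9) 3-6(w=1)

step 1: add edge 3-6 (w=1); MST = {3-6(w=1)}
step 2: add edge 1-6 (w=8); MST = {1-6(w=8) 3-6(w=1)}
step 3: add edge 0-2 (w=9); MST = {0-2(w=9) 1-6(w=8) 3-6(w=1)}
step 4: add edge 3-4 (w=9); MST = {0-2(w=9) 1-6(w=8) 3-4(w=9) 3-6(w=1)}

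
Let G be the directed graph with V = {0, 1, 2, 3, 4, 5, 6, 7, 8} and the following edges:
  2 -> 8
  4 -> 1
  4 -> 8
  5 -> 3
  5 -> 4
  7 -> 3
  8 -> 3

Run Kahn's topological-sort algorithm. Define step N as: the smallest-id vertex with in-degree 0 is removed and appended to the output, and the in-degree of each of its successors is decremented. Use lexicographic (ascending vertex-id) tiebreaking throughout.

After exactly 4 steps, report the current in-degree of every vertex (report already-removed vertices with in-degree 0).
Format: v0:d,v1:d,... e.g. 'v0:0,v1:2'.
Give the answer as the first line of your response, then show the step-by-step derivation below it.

v0:0,v1:0,v2:0,v3:2,v4:0,v5:0,v6:0,v7:0,v8:0

step 1: output 0; order=[0]; indeg=(0,1,0,3,1,0,0,0,2)
step 2: output 2; order=[0,2]; indeg=(0,1,0,3,1,0,0,0,1)
step 3: output 5; order=[0,2,5]; indeg=(0,1,0,2,0,0,0,0,1)
step 4: output 4; order=[0,2,5,4]; indeg=(0,0,0,2,0,0,0,0,0)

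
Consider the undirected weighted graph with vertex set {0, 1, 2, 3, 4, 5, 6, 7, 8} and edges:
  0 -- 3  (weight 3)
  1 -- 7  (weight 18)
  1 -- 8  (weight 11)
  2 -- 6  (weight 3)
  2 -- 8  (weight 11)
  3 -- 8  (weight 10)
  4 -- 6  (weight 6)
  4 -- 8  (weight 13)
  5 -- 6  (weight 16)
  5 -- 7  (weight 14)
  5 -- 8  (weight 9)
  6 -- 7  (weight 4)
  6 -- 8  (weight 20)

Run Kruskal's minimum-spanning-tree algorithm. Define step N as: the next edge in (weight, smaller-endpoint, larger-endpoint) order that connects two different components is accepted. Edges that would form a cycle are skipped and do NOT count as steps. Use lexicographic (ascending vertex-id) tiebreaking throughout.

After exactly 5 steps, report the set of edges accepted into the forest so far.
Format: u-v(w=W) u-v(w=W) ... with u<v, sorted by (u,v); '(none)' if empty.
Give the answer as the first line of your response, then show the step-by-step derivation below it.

0-3(w=3) 2-6(w=3) 4-6(w=6) 5-8(w=9) 6-7(w=4)

step 1: add edge 0-3 (w=3); MST = {0-3(w=3)}
step 2: add edge 2-6 (w=3); MST = {0-3(w=3) 2-6(w=3)}
step 3: add edge 6-7 (w=4); MST = {0-3(w=3) 2-6(w=3) 6-7(w=4)}
step 4: add edge 4-6 (w=6); MST = {0-3(w=3) 2-6(w=3) 4-6(w=6) 6-7(w=4)}
step 5: add edge 5-8 (w=9); MST = {0-3(w=3) 2-6(w=3) 4-6(w=6) 5-8(w=9) 6-7(w=4)}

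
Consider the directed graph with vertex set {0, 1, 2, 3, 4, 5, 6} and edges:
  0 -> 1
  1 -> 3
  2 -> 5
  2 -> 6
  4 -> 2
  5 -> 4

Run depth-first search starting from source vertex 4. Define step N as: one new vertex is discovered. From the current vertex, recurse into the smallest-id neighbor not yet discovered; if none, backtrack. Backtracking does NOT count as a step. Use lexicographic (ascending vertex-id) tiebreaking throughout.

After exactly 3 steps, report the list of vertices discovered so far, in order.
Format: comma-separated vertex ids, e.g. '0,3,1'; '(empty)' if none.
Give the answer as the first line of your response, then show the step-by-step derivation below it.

4,2,5

step 1: discover 4; path=4; order=4
step 2: discover 2; path=4>2; order=4,2
step 3: discover 5; path=4>2>5; order=4,2,5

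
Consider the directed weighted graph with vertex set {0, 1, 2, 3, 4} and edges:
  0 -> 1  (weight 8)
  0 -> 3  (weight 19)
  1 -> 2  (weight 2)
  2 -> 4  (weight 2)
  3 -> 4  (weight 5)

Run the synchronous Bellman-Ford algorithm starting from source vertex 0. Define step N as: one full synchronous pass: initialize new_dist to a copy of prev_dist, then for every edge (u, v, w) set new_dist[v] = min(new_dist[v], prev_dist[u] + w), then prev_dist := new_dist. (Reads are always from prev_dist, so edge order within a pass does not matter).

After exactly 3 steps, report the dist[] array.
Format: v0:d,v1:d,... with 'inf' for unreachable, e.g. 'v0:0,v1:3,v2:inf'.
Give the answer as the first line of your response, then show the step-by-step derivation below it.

v0:0,v1:8,v2:10,v3:19,v4:12

step 1: dist = v0:0,v1:8,v2:inf,v3:19,v4:inf
step 2: dist = v0:0,v1:8,v2:10,v3:19,v4:24
step 3: dist = v0:0,v1:8,v2:10,v3:19,v4:12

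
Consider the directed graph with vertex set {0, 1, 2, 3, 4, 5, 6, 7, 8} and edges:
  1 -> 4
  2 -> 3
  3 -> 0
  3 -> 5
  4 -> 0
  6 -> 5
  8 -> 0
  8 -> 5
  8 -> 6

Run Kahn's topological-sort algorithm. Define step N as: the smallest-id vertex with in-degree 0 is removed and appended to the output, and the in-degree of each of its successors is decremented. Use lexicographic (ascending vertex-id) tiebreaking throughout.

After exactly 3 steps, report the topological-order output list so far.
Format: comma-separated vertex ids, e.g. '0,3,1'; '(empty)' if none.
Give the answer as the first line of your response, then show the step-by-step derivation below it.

1,2,3

step 1: output 1; order=[1]; indeg=(3,0,0,1,0,3,1,0,0)
step 2: output 2; order=[1,2]; indeg=(3,0,0,0,0,3,1,0,0)
step 3: output 3; order=[1,2,3]; indeg=(2,0,0,0,0,2,1,0,0)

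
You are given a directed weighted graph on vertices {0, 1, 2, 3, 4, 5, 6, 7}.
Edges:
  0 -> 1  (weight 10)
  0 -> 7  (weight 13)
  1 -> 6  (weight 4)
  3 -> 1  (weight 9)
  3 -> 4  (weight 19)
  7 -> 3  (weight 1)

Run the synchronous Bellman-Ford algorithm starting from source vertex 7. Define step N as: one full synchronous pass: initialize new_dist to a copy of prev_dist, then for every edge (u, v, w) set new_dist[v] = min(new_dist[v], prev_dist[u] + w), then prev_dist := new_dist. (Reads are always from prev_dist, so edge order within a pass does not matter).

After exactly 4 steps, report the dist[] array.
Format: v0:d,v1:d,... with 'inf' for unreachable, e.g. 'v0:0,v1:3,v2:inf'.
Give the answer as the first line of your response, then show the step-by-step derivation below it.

v0:inf,v1:10,v2:inf,v3:1,v4:20,v5:inf,v6:14,v7:0

step 1: dist = v0:inf,v1:inf,v2:inf,v3:1,v4:inf,v5:inf,v6:inf,v7:0
step 2: dist = v0:inf,v1:10,v2:inf,v3:1,v4:20,v5:inf,v6:inf,v7:0
step 3: dist = v0:inf,v1:10,v2:inf,v3:1,v4:20,v5:inf,v6:14,v7:0
step 4: dist = v0:inf,v1:10,v2:inf,v3:1,v4:20,v5:inf,v6:14,v7:0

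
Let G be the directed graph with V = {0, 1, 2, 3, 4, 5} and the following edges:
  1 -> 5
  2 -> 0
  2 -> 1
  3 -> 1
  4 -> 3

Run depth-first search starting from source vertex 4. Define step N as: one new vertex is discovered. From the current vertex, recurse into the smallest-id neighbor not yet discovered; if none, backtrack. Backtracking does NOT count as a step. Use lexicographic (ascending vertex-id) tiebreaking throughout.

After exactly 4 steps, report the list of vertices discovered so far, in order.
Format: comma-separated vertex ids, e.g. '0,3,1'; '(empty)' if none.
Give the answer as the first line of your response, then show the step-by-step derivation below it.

4,3,1,5

step 1: discover 4; path=4; order=4
step 2: discover 3; path=4>3; order=4,3
step 3: discover 1; path=4>3>1; order=4,3,1
step 4: discover 5; path=4>3>1>5; order=4,3,1,5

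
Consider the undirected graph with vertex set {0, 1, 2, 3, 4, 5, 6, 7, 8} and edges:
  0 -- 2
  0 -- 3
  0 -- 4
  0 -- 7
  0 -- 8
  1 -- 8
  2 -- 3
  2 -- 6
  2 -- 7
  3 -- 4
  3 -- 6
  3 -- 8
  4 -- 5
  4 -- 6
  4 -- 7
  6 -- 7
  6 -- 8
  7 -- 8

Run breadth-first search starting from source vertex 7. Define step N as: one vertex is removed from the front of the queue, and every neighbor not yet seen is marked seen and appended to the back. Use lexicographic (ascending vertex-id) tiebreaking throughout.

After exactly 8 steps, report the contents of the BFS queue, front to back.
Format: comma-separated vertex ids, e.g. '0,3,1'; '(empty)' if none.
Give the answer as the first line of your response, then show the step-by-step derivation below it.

1

step 1: dequeue 7; queue=[0,2,4,6,8]; order=7
step 2: dequeue 0; queue=[2,4,6,8,3]; order=7,0
step 3: dequeue 2; queue=[4,6,8,3]; order=7,0,2
step 4: dequeue 4; queue=[6,8,3,5]; order=7,0,2,4
step 5: dequeue 6; queue=[8,3,5]; order=7,0,2,4,6
step 6: dequeue 8; queue=[3,5,1]; order=7,0,2,4,6,8
step 7: dequeue 3; queue=[5,1]; order=7,0,2,4,6,8,3
step 8: dequeue 5; queue=[1]; order=7,0,2,4,6,8,3,5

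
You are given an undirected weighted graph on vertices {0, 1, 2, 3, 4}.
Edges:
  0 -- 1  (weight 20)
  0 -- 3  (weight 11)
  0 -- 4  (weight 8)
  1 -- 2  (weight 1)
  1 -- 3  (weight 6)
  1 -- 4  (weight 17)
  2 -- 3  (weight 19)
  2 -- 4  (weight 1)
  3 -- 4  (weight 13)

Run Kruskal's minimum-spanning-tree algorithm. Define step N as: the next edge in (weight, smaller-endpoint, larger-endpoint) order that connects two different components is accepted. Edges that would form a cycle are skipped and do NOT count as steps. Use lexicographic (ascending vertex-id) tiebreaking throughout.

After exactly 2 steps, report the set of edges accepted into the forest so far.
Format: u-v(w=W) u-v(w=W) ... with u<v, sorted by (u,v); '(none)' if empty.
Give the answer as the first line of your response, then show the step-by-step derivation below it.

1-2(w=1) 2-4(w=1)

step 1: add edge 1-2 (w=1); MST = {1-2(w=1)}
step 2: add edge 2-4 (w=1); MST = {1-2(w=1) 2-4(w=1)}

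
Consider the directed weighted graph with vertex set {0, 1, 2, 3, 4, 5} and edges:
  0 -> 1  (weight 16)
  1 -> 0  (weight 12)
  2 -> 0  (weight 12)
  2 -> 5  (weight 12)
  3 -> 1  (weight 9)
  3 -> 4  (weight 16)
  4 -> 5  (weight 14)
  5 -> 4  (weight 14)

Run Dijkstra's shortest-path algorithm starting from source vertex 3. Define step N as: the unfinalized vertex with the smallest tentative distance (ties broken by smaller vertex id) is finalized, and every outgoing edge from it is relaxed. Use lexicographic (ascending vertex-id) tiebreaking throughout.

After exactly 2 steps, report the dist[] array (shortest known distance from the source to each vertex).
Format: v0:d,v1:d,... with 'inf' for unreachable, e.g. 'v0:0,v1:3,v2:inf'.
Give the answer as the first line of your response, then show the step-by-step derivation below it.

v0:21,v1:9,v2:inf,v3:0,v4:16,v5:inf

step 1: dist = v0:inf,v1:9,v2:inf,v3:0,v4:16,v5:inf
step 2: dist = v0:21,v1:9,v2:inf,v3:0,v4:16,v5:inf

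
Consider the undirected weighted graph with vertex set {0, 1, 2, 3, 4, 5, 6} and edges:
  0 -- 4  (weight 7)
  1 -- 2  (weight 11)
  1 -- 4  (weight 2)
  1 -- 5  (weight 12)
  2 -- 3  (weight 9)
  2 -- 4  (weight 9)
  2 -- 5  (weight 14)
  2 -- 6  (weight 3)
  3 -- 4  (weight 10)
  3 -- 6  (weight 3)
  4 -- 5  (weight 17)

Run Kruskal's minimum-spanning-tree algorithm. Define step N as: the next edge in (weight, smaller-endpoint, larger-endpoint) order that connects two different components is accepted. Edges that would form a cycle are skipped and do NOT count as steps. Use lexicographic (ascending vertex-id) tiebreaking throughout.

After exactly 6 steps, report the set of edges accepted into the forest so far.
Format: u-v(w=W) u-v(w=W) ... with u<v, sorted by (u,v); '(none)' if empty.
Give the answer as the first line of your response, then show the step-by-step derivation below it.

0-4(w=7) 1-4(w=2) 1-5(w=12) 2-4(w=9) 2-6(w=3) 3-6(w=3)

step 1: add edge 1-4 (w=2); MST = {1-4(w=2)}
step 2: add edge 2-6 (w=3); MST = {1-4(w=2) 2-6(w=3)}
step 3: add edge 3-6 (w=3); MST = {1-4(w=2) 2-6(w=3) 3-6(w=3)}
step 4: add edge 0-4 (w=7); MST = {0-4(w=7) 1-4(w=2) 2-6(w=3) 3-6(w=3)}
step 5: add edge 2-4 (w=9); MST = {0-4(w=7) 1-4(w=2) 2-4(w=9) 2-6(w=3) 3-6(w=3)}
step 6: add edge 1-5 (w=12); MST = {0-4(w=7) 1-4(w=2) 1-5(w=12) 2-4(w=9) 2-6(w=3) 3-6(w=3)}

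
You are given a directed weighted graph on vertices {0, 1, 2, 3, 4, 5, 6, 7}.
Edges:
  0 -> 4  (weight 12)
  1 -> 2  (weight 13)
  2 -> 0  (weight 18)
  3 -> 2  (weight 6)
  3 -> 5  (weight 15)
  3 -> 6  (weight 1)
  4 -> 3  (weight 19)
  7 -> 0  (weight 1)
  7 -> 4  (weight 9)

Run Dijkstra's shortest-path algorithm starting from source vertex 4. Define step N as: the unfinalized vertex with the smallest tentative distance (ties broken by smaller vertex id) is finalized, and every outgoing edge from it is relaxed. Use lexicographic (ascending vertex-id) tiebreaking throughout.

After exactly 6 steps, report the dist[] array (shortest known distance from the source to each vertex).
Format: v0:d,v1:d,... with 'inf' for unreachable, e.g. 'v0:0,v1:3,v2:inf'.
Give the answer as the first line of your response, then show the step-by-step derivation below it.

v0:43,v1:inf,v2:25,v3:19,v4:0,v5:34,v6:20,v7:inf

step 1: dist = v0:inf,v1:inf,v2:inf,v3:19,v4:0,v5:inf,v6:inf,v7:inf
step 2: dist = v0:inf,v1:inf,v2:25,v3:19,v4:0,v5:34,v6:20,v7:inf
step 3: dist = v0:inf,v1:inf,v2:25,v3:19,v4:0,v5:34,v6:20,v7:inf
step 4: dist = v0:43,v1:inf,v2:25,v3:19,v4:0,v5:34,v6:20,v7:inf
step 5: dist = v0:43,v1:inf,v2:25,v3:19,v4:0,v5:34,v6:20,v7:inf
step 6: dist = v0:43,v1:inf,v2:25,v3:19,v4:0,v5:34,v6:20,v7:inf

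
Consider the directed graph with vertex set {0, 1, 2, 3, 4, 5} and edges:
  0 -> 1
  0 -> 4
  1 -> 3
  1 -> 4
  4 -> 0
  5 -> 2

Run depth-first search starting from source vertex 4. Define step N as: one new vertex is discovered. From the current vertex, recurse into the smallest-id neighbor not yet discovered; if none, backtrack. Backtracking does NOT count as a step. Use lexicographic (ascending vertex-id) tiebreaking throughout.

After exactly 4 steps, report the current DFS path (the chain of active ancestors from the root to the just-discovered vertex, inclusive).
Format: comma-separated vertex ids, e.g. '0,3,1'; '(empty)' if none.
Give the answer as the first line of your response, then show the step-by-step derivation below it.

4,0,1,3

step 1: discover 4; path=4; order=4
step 2: discover 0; path=4>0; order=4,0
step 3: discover 1; path=4>0>1; order=4,0,1
step 4: discover 3; path=4>0>1>3; order=4,0,1,3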